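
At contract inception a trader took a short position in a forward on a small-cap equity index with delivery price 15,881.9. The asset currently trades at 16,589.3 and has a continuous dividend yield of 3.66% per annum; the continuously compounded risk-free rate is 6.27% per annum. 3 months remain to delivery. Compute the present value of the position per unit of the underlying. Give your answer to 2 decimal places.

-803.31

Current fair forward for the remaining 3 months: F = S·e^((r − q)·T), (r − q) = 0.0627 − 0.0366 = 0.0261
F = 16589.3 · e^(0.0261 × 3/12) = 16589.3 × 1.00654633 = 16697.8990
Value of long forward = (F − K)·e^(−rT) = (16697.8990 − 15881.9) · e^(−0.0627·3/12)
= 815.9990 × 0.98444721 = 803.31
Short position value = −(long value) = -803.31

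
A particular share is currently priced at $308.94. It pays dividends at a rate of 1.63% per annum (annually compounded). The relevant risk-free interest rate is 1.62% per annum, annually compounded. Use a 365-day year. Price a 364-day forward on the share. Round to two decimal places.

$308.91

F = S · (1+r)^T / (1+q)^T
= 308.94 × 1.016155 / 1.016255 = 308.94 × 0.999902
F = $308.91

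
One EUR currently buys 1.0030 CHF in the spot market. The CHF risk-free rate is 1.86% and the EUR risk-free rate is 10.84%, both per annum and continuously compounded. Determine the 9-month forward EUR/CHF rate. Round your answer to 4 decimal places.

0.9377

F = S·e^((r_CHF − r_EUR)T) = 1.0030 · e^((0.0186 − 0.1084) × 9/12)
= 1.0030 · e^-0.067350 = 1.0030 × 0.934868
F = 0.9377 CHF per EUR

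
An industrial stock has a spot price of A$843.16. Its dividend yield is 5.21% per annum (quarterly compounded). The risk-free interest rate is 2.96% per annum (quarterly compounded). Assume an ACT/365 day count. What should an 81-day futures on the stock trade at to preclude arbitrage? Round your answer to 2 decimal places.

A$839.00

F = S · (1+r/4)^(4T) / (1+q/4)^(4T)
= 843.16 × 1.006566 / 1.011554 = 843.16 × 0.995069
F = A$839.00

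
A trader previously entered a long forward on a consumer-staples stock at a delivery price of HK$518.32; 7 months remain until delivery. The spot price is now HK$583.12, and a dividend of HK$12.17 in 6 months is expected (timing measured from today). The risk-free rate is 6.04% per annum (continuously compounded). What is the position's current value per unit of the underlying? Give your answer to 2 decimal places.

PV(remaining dividends) I = 12.17·e^(−0.0604·6/12) = 11.8080
Current forward F = (S − I)·e^(rT) = (583.12 − 11.8080)·e^(0.0604·7/12) = 571.3120 × 1.035861 = 591.7998
Value (long) = (F − K)·e^(−rT) = (591.7998 − 518.32) × 0.965380 = 70.9359
Value = HK$70.94

HK$70.94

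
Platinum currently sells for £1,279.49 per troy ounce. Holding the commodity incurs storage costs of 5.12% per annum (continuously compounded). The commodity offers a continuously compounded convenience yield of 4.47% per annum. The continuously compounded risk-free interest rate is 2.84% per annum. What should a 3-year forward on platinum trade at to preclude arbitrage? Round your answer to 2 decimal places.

Net carry = r + u − y = 0.0284 + 0.0512 − 0.0447 = 0.0349
F = S·e^((r+u−y)T) = 1279.49 · e^(0.0349 × 3) = 1279.49 · e^0.10470000
= 1279.49 × 1.11037745 = £1,420.72 per troy ounce

£1,420.72 per troy ounce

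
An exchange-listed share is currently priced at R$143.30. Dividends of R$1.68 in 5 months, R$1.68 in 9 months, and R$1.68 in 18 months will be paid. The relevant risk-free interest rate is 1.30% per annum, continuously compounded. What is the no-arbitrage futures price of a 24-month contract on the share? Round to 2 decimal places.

PV(dividends) I = 1.68·e^(−0.0130·5/12) + 1.68·e^(−0.0130·9/12) + 1.68·e^(−0.0130·18/12)
I = 1.6709 + 1.6637 + 1.6476 = 4.9822
F = (S − I)·e^(rT) = (143.30 − 4.9822) · e^(0.0130·24/12)
= 138.3178 · e^0.026000 = 138.3178 × 1.026341 = R$141.96

R$141.96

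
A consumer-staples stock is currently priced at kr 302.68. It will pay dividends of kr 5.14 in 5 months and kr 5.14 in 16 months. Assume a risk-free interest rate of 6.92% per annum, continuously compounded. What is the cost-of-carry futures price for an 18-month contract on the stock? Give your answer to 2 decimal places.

PV(dividends) I = 5.14·e^(−0.0692·5/12) + 5.14·e^(−0.0692·16/12)
I = 4.9939 + 4.6870 = 9.6809
F = (S − I)·e^(rT) = (302.68 − 9.6809) · e^(0.0692·18/12)
= 292.9991 · e^0.103800 = 292.9991 × 1.109379 = kr 325.05

kr 325.05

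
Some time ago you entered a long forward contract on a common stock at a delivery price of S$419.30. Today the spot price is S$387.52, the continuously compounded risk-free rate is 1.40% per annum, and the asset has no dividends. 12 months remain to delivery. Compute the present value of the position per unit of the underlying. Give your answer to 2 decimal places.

Current fair forward for the remaining 12 months: F = S·e^(r·T), r = 0.0140
F = 387.52 · e^(0.0140 × 12/12) = 387.52 × 1.014098 = 392.9833
Value of long forward = (F − K)·e^(−rT) = (392.9833 − 419.30) · e^(−0.0140·12/12)
= -26.3167 × 0.986098 = -25.95

-S$25.95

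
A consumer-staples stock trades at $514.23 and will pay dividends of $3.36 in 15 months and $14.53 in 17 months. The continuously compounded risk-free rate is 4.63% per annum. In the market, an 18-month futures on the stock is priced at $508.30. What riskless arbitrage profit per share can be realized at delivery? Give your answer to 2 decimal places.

PV(dividends) I = 3.36·e^(−0.0463·15/12) + 14.53·e^(−0.0463·17/12) = 16.7786
Fair futures F* = (S − I)·e^(rT) = (514.23 − 16.7786)·e^0.069450 = 497.4514 × 1.071918 = 533.2271
Market $508.30 < fair 533.2271: forward underpriced → reverse cash-and-carry (short the stock, invest proceeds at r, pay the dividends, go long the forward).
Profit at T = |F_mkt − F*| = |508.30 − 533.2271| = $24.93 per share

$24.93 per share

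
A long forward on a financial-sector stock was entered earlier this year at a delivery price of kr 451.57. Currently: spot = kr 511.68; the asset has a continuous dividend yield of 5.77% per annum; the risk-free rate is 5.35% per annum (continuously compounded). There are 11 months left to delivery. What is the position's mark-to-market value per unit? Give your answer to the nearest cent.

kr 55.36

Current fair forward for the remaining 11 months: F = S·e^((r − q)·T), (r − q) = 0.0535 − 0.0577 = -0.0042
F = 511.68 · e^(-0.0042 × 11/12) = 511.68 × 0.996157 = 509.7136
Value of long forward = (F − K)·e^(−rT) = (509.7136 − 451.57) · e^(−0.0535·11/12)
= 58.1436 × 0.952141 = 55.36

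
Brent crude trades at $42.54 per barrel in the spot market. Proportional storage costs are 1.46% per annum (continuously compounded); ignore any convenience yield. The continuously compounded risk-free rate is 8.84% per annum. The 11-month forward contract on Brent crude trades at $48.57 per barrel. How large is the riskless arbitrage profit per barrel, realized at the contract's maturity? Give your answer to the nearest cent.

$1.82 per barrel

Fair forward: F* = S·e^(carry·T), with carry = (r + u) = 0.0884 + 0.0146 = 0.1030
F* = 42.54 · e^(0.1030 × 11/12) = 42.54 · e^0.094417 = 42.54 × 1.099018 = $46.7522
Market $48.57 > fair $46.7522: forward overpriced → cash-and-carry (buy spot, short the forward).
At maturity, profit = |F_mkt − F*| = |48.57 − 46.7522| = $1.82 per barrel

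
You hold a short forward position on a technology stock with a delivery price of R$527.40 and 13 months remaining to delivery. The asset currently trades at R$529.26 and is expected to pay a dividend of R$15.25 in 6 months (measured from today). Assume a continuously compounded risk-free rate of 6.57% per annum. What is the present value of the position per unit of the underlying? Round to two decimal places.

PV(remaining dividends) I = 15.25·e^(−0.0657·6/12) = 14.7572
Current forward F = (S − I)·e^(rT) = (529.26 − 14.7572)·e^(0.0657·13/12) = 514.5028 × 1.073769 = 552.4572
Value (long) = (F − K)·e^(−rT) = (552.4572 − 527.40) × 0.931299 = 23.3357
Short position value = −(long value) = -R$23.34

-R$23.34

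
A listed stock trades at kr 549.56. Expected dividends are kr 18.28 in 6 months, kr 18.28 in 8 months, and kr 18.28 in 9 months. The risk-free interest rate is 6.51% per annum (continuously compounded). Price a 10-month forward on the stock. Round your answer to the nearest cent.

PV(dividends) I = 18.28·e^(−0.0651·6/12) + 18.28·e^(−0.0651·8/12) + 18.28·e^(−0.0651·9/12)
I = 17.6946 + 17.5036 + 17.4089 = 52.6071
F = (S − I)·e^(rT) = (549.56 − 52.6071) · e^(0.0651·10/12)
= 496.9529 · e^0.054250 = 496.9529 × 1.055749 = kr 524.66

kr 524.66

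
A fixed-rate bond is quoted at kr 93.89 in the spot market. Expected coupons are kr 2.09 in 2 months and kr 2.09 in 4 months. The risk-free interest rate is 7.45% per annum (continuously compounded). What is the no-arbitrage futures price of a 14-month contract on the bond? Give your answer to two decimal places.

kr 97.94

PV(coupons) I = 2.09·e^(−0.0745·2/12) + 2.09·e^(−0.0745·4/12)
I = 2.0642 + 2.0387 = 4.1029
F = (S − I)·e^(rT) = (93.89 − 4.1029) · e^(0.0745·14/12)
= 89.7871 · e^0.086917 = 89.7871 × 1.090806 = kr 97.94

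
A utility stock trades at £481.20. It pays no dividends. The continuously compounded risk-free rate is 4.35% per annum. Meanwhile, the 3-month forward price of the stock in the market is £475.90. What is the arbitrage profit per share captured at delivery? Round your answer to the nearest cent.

Fair forward: F* = S·e^(carry·T), with carry = r = 0.0435
F* = 481.20 · e^(0.0435 × 3/12) = 481.20 · e^0.010875 = 481.20 × 1.010934 = £486.4614
Market £475.90 < fair £486.4614: forward underpriced → reverse cash-and-carry (short spot, go long the forward).
At maturity, profit = |F_mkt − F*| = |475.90 − 486.4614| = £10.56 per share

£10.56 per share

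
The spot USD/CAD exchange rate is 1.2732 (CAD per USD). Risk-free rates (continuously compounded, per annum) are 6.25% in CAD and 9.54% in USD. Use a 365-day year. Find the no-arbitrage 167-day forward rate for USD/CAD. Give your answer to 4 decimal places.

1.2542

F = S·e^((r_CAD − r_USD)T) = 1.2732 · e^((0.0625 − 0.0954) × 167/365)
= 1.2732 · e^-0.015053 = 1.2732 × 0.985060
F = 1.2542 CAD per USD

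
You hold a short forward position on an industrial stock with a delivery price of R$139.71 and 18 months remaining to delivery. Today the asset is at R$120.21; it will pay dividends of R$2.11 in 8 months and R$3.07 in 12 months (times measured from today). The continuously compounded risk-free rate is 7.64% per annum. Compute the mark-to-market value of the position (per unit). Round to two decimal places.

R$9.22

PV(remaining dividends) I = 2.11·e^(−0.0764·8/12) + 3.07·e^(−0.0764·12/12) = 4.8494
Current forward F = (S − I)·e^(rT) = (120.21 − 4.8494)·e^(0.0764·18/12) = 115.3606 × 1.121425 = 129.3683
Value (long) = (F − K)·e^(−rT) = (129.3683 − 139.71) × 0.891723 = -9.2219
Short position value = −(long value) = R$9.22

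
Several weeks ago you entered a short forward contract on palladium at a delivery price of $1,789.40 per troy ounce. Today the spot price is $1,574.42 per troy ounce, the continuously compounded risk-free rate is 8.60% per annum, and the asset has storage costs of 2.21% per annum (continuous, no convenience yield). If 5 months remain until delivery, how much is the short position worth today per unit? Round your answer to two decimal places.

$137.43 per troy ounce

Current fair forward for the remaining 5 months: F = S·e^((r + u)·T), (r + u) = 0.0860 + 0.0221 = 0.1081
F = 1574.42 · e^(0.1081 × 5/12) = 1574.42 × 1.04607145 = 1646.9558
Value of long forward = (F − K)·e^(−rT) = (1646.9558 − 1789.40) · e^(−0.0860·5/12)
= -142.4442 × 0.96480108 = -137.43
Short position value = −(long value) = $137.43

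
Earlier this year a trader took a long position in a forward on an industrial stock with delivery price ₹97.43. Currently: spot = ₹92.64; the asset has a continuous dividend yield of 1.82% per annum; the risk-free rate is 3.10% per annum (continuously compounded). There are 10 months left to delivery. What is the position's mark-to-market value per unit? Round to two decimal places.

-₹3.70

Current fair forward for the remaining 10 months: F = S·e^((r − q)·T), (r − q) = 0.0310 − 0.0182 = 0.0128
F = 92.64 · e^(0.0128 × 10/12) = 92.64 × 1.010724 = 93.6335
Value of long forward = (F − K)·e^(−rT) = (93.6335 − 97.43) · e^(−0.0310·10/12)
= -3.7965 × 0.974497 = -3.70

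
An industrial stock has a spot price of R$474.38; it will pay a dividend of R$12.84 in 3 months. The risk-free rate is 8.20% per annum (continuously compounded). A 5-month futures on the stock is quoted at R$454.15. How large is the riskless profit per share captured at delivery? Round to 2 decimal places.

R$23.70 per share

PV(dividends) I = 12.84·e^(−0.0820·3/12) = 12.5795
Fair futures F* = (S − I)·e^(rT) = (474.38 − 12.5795)·e^0.034167 = 461.8005 × 1.034757 = 477.8513
Market R$454.15 < fair 477.8513: forward underpriced → reverse cash-and-carry (short the stock, invest proceeds at r, pay the dividends, go long the forward).
Profit at T = |F_mkt − F*| = |454.15 − 477.8513| = R$23.70 per share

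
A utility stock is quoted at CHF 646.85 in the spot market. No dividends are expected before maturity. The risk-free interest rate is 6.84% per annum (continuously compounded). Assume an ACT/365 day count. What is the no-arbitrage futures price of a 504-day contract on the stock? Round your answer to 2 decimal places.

F = S·e^(rT) = 646.85 · e^(0.0684 × 504/365)
= 646.85 · e^0.094448 = 646.85 × 1.099052
F = CHF 710.92

CHF 710.92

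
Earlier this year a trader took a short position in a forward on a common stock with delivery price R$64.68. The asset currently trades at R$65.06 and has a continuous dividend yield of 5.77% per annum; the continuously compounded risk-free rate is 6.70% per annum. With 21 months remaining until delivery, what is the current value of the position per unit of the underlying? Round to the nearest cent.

-R$1.29

Current fair forward for the remaining 21 months: F = S·e^((r − q)·T), (r − q) = 0.0670 − 0.0577 = 0.0093
F = 65.06 · e^(0.0093 × 21/12) = 65.06 × 1.016408 = 66.1275
Value of long forward = (F − K)·e^(−rT) = (66.1275 − 64.68) · e^(−0.0670·21/12)
= 1.4475 × 0.889363 = 1.29
Short position value = −(long value) = -R$1.29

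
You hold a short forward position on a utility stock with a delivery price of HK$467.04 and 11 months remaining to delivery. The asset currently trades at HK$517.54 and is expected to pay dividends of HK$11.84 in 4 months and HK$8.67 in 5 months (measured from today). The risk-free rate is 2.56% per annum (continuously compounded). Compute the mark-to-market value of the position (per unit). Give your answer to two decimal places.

-HK$41.01

PV(remaining dividends) I = 11.84·e^(−0.0256·4/12) + 8.67·e^(−0.0256·5/12) = 20.3174
Current forward F = (S − I)·e^(rT) = (517.54 − 20.3174)·e^(0.0256·11/12) = 497.2226 × 1.023744 = 509.0287
Value (long) = (F − K)·e^(−rT) = (509.0287 − 467.04) × 0.976807 = 41.0149
Short position value = −(long value) = -HK$41.01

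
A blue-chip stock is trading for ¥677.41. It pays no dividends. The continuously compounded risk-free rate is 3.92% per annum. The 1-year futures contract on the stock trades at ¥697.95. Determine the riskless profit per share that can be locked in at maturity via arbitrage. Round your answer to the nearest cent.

Fair futures: F* = S·e^(carry·T), with carry = r = 0.0392
F* = 677.41 · e^(0.0392 × 12/12) = 677.41 · e^0.039200 = 677.41 × 1.039978 = ¥704.4915
Market ¥697.95 < fair ¥704.4915: forward underpriced → reverse cash-and-carry (short spot, go long the forward).
At maturity, profit = |F_mkt − F*| = |697.95 − 704.4915| = ¥6.54 per share

¥6.54 per share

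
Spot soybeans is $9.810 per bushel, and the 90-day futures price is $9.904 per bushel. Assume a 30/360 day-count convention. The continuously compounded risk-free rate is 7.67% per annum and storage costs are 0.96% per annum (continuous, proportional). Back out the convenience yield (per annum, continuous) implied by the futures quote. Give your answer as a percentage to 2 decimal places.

F = S·e^((r+u−y)T) ⇒ (r+u−y) = ln(F/S)/T
ln(9.904/9.810) = 0.009536; /T ⇒ 0.038144
y = r + u − ln(F/S)/T = 0.0767 + 0.0096 − 0.038144 = 0.048156
y = 4.82%

4.82%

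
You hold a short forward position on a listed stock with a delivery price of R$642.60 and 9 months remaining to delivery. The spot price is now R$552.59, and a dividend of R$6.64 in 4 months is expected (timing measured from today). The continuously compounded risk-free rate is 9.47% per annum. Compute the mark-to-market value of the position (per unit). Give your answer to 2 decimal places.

R$52.39

PV(remaining dividends) I = 6.64·e^(−0.0947·4/12) = 6.4337
Current forward F = (S − I)·e^(rT) = (552.59 − 6.4337)·e^(0.0947·9/12) = 546.1563 × 1.073608 = 586.3578
Value (long) = (F − K)·e^(−rT) = (586.3578 − 642.60) × 0.931439 = -52.3862
Short position value = −(long value) = R$52.39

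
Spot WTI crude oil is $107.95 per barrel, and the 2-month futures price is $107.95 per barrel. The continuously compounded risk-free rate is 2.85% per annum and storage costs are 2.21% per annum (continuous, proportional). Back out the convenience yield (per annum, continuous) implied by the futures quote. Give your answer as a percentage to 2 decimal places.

5.06%

F = S·e^((r+u−y)T) ⇒ (r+u−y) = ln(F/S)/T
ln(107.95/107.95) = 0.000000; /T ⇒ 0.000000
y = r + u − ln(F/S)/T = 0.0285 + 0.0221 + 0.000000 = 0.050600
y = 5.06%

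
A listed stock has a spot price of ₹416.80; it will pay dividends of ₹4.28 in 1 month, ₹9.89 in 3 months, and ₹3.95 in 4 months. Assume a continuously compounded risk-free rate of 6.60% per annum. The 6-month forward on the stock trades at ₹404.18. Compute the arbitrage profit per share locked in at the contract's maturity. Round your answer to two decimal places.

PV(dividends) I = 4.28·e^(−0.0660·1/12) + 9.89·e^(−0.0660·3/12) + 3.95·e^(−0.0660·4/12) = 17.8487
Fair forward F* = (S − I)·e^(rT) = (416.80 − 17.8487)·e^0.033000 = 398.9513 × 1.033551 = 412.3365
Market ₹404.18 < fair 412.3365: forward underpriced → reverse cash-and-carry (short the stock, invest proceeds at r, pay the dividends, go long the forward).
Profit at T = |F_mkt − F*| = |404.18 − 412.3365| = ₹8.16 per share

₹8.16 per share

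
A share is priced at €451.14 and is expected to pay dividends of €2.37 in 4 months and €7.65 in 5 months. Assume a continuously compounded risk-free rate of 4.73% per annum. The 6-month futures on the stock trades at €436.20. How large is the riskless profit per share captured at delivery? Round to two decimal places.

PV(dividends) I = 2.37·e^(−0.0473·4/12) + 7.65·e^(−0.0473·5/12) = 9.8336
Fair futures F* = (S − I)·e^(rT) = (451.14 − 9.8336)·e^0.023650 = 441.3064 × 1.023932 = 451.8677
Market €436.20 < fair 451.8677: forward underpriced → reverse cash-and-carry (short the stock, invest proceeds at r, pay the dividends, go long the forward).
Profit at T = |F_mkt − F*| = |436.20 − 451.8677| = €15.67 per share

€15.67 per share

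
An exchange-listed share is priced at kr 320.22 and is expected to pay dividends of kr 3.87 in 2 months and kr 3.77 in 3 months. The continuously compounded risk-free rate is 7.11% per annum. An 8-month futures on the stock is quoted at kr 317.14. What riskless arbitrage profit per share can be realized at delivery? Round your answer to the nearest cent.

kr 10.73 per share

PV(dividends) I = 3.87·e^(−0.0711·2/12) + 3.77·e^(−0.0711·3/12) = 7.5280
Fair futures F* = (S − I)·e^(rT) = (320.22 − 7.5280)·e^0.047400 = 312.6920 × 1.048541 = 327.8704
Market kr 317.14 < fair 327.8704: forward underpriced → reverse cash-and-carry (short the stock, invest proceeds at r, pay the dividends, go long the forward).
Profit at T = |F_mkt − F*| = |317.14 − 327.8704| = kr 10.73 per share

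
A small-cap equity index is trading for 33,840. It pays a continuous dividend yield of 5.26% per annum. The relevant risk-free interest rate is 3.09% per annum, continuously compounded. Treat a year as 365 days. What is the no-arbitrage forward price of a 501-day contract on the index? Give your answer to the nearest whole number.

32,847

F = S·e^((r − q)T) = 33840 · e^((0.0309 − 0.0526) × 501/365)
= 33840 · e^-0.029785 = 33840 × 0.970654
F = 32,847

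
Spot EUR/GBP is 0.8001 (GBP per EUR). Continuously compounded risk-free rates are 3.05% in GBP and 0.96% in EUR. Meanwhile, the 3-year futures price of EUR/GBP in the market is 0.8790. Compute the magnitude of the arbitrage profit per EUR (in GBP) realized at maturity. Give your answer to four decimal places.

Fair futures: F* = S·e^(carry·T), with carry = (r_GBP − r_EUR) = 0.0305 − 0.0096 = 0.0209
F* = 0.8001 · e^(0.0209 × 3) = 0.8001 · e^0.062700 = 0.8001 × 1.064707 = 0.8519
Market 0.8790 > fair 0.8519: forward overpriced → cash-and-carry (buy spot, short the forward).
At maturity, profit = |F_mkt − F*| = |0.8790 − 0.8519| = 0.0271 per EUR (in GBP)

0.0271 per EUR (in GBP)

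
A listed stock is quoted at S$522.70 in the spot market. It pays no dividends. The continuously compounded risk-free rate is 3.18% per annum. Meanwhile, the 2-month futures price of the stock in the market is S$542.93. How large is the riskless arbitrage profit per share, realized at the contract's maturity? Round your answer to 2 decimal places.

S$17.45 per share

Fair futures: F* = S·e^(carry·T), with carry = r = 0.0318
F* = 522.70 · e^(0.0318 × 2/12) = 522.70 · e^0.005300 = 522.70 × 1.005314 = S$525.4776
Market S$542.93 > fair S$525.4776: forward overpriced → cash-and-carry (buy spot, short the forward).
At maturity, profit = |F_mkt − F*| = |542.93 − 525.4776| = S$17.45 per share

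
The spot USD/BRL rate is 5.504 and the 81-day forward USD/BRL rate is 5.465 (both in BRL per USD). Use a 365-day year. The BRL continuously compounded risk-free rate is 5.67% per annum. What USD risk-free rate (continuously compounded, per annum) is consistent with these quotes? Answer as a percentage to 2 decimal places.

8.87%

F = S·e^((r_BRL − r_USD)T) ⇒ r_USD = r_BRL − ln(F/S)/T
ln(5.465/5.504) = -0.007111; /(81/365) = -0.032043
r_USD = 0.0567 + 0.032043 = 0.088743
r_USD = 8.87%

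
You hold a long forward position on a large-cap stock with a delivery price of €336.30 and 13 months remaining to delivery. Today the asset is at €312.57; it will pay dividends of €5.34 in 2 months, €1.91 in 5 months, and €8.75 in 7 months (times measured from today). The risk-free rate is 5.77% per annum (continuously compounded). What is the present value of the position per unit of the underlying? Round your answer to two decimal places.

-€18.97

PV(remaining dividends) I = 5.34·e^(−0.0577·2/12) + 1.91·e^(−0.0577·5/12) + 8.75·e^(−0.0577·7/12) = 15.6139
Current forward F = (S − I)·e^(rT) = (312.57 − 15.6139)·e^(0.0577·13/12) = 296.9561 × 1.064503 = 316.1107
Value (long) = (F − K)·e^(−rT) = (316.1107 − 336.30) × 0.939405 = -18.9659
Value = -€18.97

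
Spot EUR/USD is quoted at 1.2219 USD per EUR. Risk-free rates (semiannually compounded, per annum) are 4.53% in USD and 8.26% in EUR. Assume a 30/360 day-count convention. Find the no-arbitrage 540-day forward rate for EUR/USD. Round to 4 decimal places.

By covered interest parity, F = S · (1+r_USD/2)^(2T) / (1+r_EUR/2)^(2T)
= 1.2219 × 1.069501 / 1.129088 = 1.2219 × 0.947226
F = 1.1574 USD per EUR

1.1574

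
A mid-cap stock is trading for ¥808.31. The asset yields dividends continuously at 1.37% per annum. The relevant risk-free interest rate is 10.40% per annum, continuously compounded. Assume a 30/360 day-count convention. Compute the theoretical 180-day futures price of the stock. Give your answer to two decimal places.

¥845.64

F = S·e^((r − q)T) = 808.31 · e^((0.1040 − 0.0137) × 180/360)
= 808.31 · e^0.045150 = 808.31 × 1.046185
F = ¥845.64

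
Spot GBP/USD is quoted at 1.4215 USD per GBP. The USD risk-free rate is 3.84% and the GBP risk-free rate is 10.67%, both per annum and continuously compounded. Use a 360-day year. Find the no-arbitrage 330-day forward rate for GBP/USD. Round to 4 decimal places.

1.3352

F = S·e^((r_USD − r_GBP)T) = 1.4215 · e^((0.0384 − 0.1067) × 330/360)
= 1.4215 · e^-0.062608 = 1.4215 × 0.939312
F = 1.3352 USD per GBP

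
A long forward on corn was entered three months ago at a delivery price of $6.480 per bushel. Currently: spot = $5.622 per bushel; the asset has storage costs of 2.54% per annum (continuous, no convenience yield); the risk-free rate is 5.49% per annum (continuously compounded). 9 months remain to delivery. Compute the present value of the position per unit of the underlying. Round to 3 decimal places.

Current fair forward for the remaining 9 months: F = S·e^((r + u)·T), (r + u) = 0.0549 + 0.0254 = 0.0803
F = 5.622 · e^(0.0803 × 9/12) = 5.622 × 1.062075 = 5.9710
Value of long forward = (F − K)·e^(−rT) = (5.9710 − 6.480) · e^(−0.0549·9/12)
= -0.5090 × 0.959661 = -0.488

-$0.488 per bushel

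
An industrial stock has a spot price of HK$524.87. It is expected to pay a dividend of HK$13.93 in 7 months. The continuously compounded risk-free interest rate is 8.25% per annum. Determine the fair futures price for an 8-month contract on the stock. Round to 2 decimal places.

PV(dividends) I = 13.93·e^(−0.0825·7/12)
I = 13.2755
F = (S − I)·e^(rT) = (524.87 − 13.2755) · e^(0.0825·8/12)
= 511.5945 · e^0.055000 = 511.5945 × 1.056541 = HK$540.52

HK$540.52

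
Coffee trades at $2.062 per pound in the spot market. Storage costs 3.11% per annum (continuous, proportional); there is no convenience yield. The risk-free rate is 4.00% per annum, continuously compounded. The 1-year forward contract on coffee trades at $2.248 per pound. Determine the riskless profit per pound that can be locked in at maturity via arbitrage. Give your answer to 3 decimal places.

$0.034 per pound

Fair forward: F* = S·e^(carry·T), with carry = (r + u) = 0.0400 + 0.0311 = 0.0711
F* = 2.062 · e^(0.0711 × 1) = 2.062 · e^0.071100 = 2.062 × 1.073689 = $2.2139
Market $2.248 > fair $2.2139: forward overpriced → cash-and-carry (buy spot, short the forward).
At maturity, profit = |F_mkt − F*| = |2.248 − 2.2139| = $0.034 per pound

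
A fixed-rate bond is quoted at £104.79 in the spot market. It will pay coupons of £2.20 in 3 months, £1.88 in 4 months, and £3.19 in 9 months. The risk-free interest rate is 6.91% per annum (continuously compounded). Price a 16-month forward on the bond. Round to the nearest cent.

PV(coupons) I = 2.20·e^(−0.0691·3/12) + 1.88·e^(−0.0691·4/12) + 3.19·e^(−0.0691·9/12)
I = 2.1623 + 1.8372 + 3.0289 = 7.0284
F = (S − I)·e^(rT) = (104.79 − 7.0284) · e^(0.0691·16/12)
= 97.7616 · e^0.092133 = 97.7616 × 1.096511 = £107.20

£107.20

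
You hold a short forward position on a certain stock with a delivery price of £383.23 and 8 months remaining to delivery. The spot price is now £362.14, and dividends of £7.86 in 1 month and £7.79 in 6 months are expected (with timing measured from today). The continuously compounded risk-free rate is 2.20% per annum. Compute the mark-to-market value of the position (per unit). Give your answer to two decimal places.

PV(remaining dividends) I = 7.86·e^(−0.0220·1/12) + 7.79·e^(−0.0220·6/12) = 15.5504
Current forward F = (S − I)·e^(rT) = (362.14 − 15.5504)·e^(0.0220·8/12) = 346.5896 × 1.014775 = 351.7105
Value (long) = (F − K)·e^(−rT) = (351.7105 − 383.23) × 0.985440 = -31.0606
Short position value = −(long value) = £31.06

£31.06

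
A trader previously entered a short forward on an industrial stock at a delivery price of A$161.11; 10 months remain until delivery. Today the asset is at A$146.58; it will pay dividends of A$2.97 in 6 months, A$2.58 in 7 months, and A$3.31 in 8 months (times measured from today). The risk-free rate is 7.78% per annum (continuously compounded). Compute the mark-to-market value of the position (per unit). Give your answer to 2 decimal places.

A$12.88

PV(remaining dividends) I = 2.97·e^(−0.0778·6/12) + 2.58·e^(−0.0778·7/12) + 3.31·e^(−0.0778·8/12) = 8.4649
Current forward F = (S − I)·e^(rT) = (146.58 − 8.4649)·e^(0.0778·10/12) = 138.1151 × 1.066981 = 147.3662
Value (long) = (F − K)·e^(−rT) = (147.3662 − 161.11) × 0.937224 = -12.8810
Short position value = −(long value) = A$12.88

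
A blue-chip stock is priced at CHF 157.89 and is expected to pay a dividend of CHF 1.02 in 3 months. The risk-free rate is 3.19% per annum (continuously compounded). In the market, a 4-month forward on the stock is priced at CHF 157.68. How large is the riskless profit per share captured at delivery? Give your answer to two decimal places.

PV(dividends) I = 1.02·e^(−0.0319·3/12) = 1.0119
Fair forward F* = (S − I)·e^(rT) = (157.89 − 1.0119)·e^0.010633 = 156.8781 × 1.010690 = 158.5551
Market CHF 157.68 < fair 158.5551: forward underpriced → reverse cash-and-carry (short the stock, invest proceeds at r, pay the dividends, go long the forward).
Profit at T = |F_mkt − F*| = |157.68 − 158.5551| = CHF 0.88 per share

CHF 0.88 per share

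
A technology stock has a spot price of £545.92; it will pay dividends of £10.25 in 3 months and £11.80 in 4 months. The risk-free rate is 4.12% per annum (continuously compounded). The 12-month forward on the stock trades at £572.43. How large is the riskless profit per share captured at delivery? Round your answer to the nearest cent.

PV(dividends) I = 10.25·e^(−0.0412·3/12) + 11.80·e^(−0.0412·4/12) = 21.7840
Fair forward F* = (S − I)·e^(rT) = (545.92 − 21.7840)·e^0.041200 = 524.1360 × 1.042060 = 546.1812
Market £572.43 > fair 546.1812: forward overpriced → cash-and-carry (borrow at r, buy the stock and collect the dividends, short the forward).
Profit at T = |F_mkt − F*| = |572.43 − 546.1812| = £26.25 per share

£26.25 per share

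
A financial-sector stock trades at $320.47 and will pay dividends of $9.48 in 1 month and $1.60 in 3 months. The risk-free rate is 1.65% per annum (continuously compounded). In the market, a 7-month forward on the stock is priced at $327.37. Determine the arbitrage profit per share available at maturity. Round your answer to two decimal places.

PV(dividends) I = 9.48·e^(−0.0165·1/12) + 1.60·e^(−0.0165·3/12) = 11.0604
Fair forward F* = (S − I)·e^(rT) = (320.47 − 11.0604)·e^0.009625 = 309.4096 × 1.009671 = 312.4019
Market $327.37 > fair 312.4019: forward overpriced → cash-and-carry (borrow at r, buy the stock and collect the dividends, short the forward).
Profit at T = |F_mkt − F*| = |327.37 − 312.4019| = $14.97 per share

$14.97 per share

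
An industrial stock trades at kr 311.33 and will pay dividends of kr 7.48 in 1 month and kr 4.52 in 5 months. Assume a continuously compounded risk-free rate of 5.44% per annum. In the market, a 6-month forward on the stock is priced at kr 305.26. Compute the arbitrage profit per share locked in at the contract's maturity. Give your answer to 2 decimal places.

kr 2.46 per share

PV(dividends) I = 7.48·e^(−0.0544·1/12) + 4.52·e^(−0.0544·5/12) = 11.8649
Fair forward F* = (S − I)·e^(rT) = (311.33 − 11.8649)·e^0.027200 = 299.4651 × 1.027573 = 307.7223
Market kr 305.26 < fair 307.7223: forward underpriced → reverse cash-and-carry (short the stock, invest proceeds at r, pay the dividends, go long the forward).
Profit at T = |F_mkt − F*| = |305.26 − 307.7223| = kr 2.46 per share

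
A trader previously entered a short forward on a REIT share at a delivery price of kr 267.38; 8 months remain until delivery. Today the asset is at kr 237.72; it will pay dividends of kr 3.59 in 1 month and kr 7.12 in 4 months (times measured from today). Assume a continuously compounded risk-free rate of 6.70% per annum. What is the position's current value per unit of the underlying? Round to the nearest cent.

kr 28.51

PV(remaining dividends) I = 3.59·e^(−0.0670·1/12) + 7.12·e^(−0.0670·4/12) = 10.5328
Current forward F = (S − I)·e^(rT) = (237.72 − 10.5328)·e^(0.0670·8/12) = 227.1872 × 1.045679 = 237.5649
Value (long) = (F − K)·e^(−rT) = (237.5649 − 267.38) × 0.956316 = -28.5127
Short position value = −(long value) = kr 28.51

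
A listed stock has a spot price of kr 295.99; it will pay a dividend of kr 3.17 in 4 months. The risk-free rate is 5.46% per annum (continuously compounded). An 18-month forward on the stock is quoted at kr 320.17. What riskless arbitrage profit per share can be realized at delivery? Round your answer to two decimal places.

kr 2.30 per share

PV(dividends) I = 3.17·e^(−0.0546·4/12) = 3.1128
Fair forward F* = (S − I)·e^(rT) = (295.99 − 3.1128)·e^0.081900 = 292.8772 × 1.085347 = 317.8734
Market kr 320.17 > fair 317.8734: forward overpriced → cash-and-carry (borrow at r, buy the stock and collect the dividends, short the forward).
Profit at T = |F_mkt − F*| = |320.17 − 317.8734| = kr 2.30 per share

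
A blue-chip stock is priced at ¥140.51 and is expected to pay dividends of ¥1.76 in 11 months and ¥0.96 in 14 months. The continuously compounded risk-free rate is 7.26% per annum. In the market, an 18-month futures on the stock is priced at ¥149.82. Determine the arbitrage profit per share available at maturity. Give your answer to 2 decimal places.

¥4.04 per share

PV(dividends) I = 1.76·e^(−0.0726·11/12) + 0.96·e^(−0.0726·14/12) = 2.5287
Fair futures F* = (S − I)·e^(rT) = (140.51 − 2.5287)·e^0.108900 = 137.9813 × 1.115051 = 153.8562
Market ¥149.82 < fair 153.8562: forward underpriced → reverse cash-and-carry (short the stock, invest proceeds at r, pay the dividends, go long the forward).
Profit at T = |F_mkt − F*| = |149.82 − 153.8562| = ¥4.04 per share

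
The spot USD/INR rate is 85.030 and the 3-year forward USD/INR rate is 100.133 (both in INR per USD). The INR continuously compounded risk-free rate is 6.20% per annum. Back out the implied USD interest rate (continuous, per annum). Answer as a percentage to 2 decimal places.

0.75%

F = S·e^((r_INR − r_USD)T) ⇒ r_USD = r_INR − ln(F/S)/T
ln(100.133/85.030) = 0.163495; /(3) = 0.054498
r_USD = 0.0620 − 0.054498 = 0.007502
r_USD = 0.75%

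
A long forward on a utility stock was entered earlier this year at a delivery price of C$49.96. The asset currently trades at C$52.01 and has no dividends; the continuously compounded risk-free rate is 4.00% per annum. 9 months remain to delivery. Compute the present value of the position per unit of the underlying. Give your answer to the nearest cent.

C$3.53

Current fair forward for the remaining 9 months: F = S·e^(r·T), r = 0.0400
F = 52.01 · e^(0.0400 × 9/12) = 52.01 × 1.030455 = 53.5940
Value of long forward = (F − K)·e^(−rT) = (53.5940 − 49.96) · e^(−0.0400·9/12)
= 3.6340 × 0.970446 = 3.53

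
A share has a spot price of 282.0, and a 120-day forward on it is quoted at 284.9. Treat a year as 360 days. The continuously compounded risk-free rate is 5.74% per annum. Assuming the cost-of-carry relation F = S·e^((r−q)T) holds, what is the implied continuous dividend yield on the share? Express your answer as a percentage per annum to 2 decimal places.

From F = S·e^((r−q)T): (r − q) = ln(F/S)/T
ln(284.9/282.0) = ln(1.010284) = 0.010231
(r − q) = 0.010231 / (120/360) = 0.030693
q = r − ln(F/S)/T = 0.0574 − 0.030693 = 0.026707
q = 2.67%

2.67%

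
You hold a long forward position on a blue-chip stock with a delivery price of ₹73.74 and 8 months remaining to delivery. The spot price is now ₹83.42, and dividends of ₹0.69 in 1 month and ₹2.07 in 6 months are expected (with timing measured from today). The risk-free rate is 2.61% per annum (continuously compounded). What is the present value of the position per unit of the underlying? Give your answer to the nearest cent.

₹8.22

PV(remaining dividends) I = 0.69·e^(−0.0261·1/12) + 2.07·e^(−0.0261·6/12) = 2.7317
Current forward F = (S − I)·e^(rT) = (83.42 − 2.7317)·e^(0.0261·8/12) = 80.6883 × 1.017552 = 82.1045
Value (long) = (F − K)·e^(−rT) = (82.1045 − 73.74) × 0.982751 = 8.2202
Value = ₹8.22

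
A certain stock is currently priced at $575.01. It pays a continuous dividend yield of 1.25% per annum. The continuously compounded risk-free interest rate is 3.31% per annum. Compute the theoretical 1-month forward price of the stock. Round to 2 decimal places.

$576.00

F = S·e^((r − q)T) = 575.01 · e^((0.0331 − 0.0125) × 1/12)
= 575.01 · e^0.001717 = 575.01 × 1.001718
F = $576.00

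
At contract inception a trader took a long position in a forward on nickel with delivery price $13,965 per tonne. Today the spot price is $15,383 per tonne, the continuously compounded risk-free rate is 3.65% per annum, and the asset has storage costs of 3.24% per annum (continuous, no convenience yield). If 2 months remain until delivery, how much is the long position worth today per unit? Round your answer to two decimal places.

$1585.99 per tonne

Current fair forward for the remaining 2 months: F = S·e^((r + u)·T), (r + u) = 0.0365 + 0.0324 = 0.0689
F = 15383 · e^(0.0689 × 2/12) = 15383 × 1.01154952 = 15560.6663
Value of long forward = (F − K)·e^(−rT) = (15560.6663 − 13965) · e^(−0.0365·2/12)
= 1595.6663 × 0.99393513 = 1585.99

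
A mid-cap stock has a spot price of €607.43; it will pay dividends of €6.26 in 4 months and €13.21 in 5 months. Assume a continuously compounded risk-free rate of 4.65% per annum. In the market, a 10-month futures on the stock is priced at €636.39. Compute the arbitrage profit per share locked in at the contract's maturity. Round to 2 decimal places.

PV(dividends) I = 6.26·e^(−0.0465·4/12) + 13.21·e^(−0.0465·5/12) = 19.1202
Fair futures F* = (S − I)·e^(rT) = (607.43 − 19.1202)·e^0.038750 = 588.3098 × 1.039511 = 611.5545
Market €636.39 > fair 611.5545: forward overpriced → cash-and-carry (borrow at r, buy the stock and collect the dividends, short the forward).
Profit at T = |F_mkt − F*| = |636.39 − 611.5545| = €24.84 per share

€24.84 per share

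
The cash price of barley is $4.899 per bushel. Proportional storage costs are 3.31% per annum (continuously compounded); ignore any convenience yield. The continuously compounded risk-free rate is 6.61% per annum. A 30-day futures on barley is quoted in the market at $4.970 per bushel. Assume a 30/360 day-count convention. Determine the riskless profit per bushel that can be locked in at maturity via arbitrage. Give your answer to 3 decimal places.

$0.030 per bushel

Fair futures: F* = S·e^(carry·T), with carry = (r + u) = 0.0661 + 0.0331 = 0.0992
F* = 4.899 · e^(0.0992 × 30/360) = 4.899 · e^0.008267 = 4.899 × 1.008301 = $4.9397
Market $4.970 > fair $4.9397: forward overpriced → cash-and-carry (buy spot, short the forward).
At maturity, profit = |F_mkt − F*| = |4.970 − 4.9397| = $0.030 per bushel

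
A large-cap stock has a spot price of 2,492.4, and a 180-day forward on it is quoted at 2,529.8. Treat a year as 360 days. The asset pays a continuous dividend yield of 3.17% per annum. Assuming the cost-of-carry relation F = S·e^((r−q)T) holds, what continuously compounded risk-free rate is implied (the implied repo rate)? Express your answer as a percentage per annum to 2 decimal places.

6.15%

From F = S·e^((r−q)T): (r − q) = ln(F/S)/T
ln(2529.8/2492.4) = ln(1.015006) = 0.014895
(r − q) = 0.014895 / (180/360) = 0.029790
r = ln(F/S)/T + q = 0.029790 + 0.0317 = 0.061490
r = 6.15%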